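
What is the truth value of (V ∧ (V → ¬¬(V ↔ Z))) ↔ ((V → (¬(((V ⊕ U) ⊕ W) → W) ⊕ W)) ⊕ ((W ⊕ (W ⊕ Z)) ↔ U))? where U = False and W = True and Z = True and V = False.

Substituting U=False, W=True, Z=True, V=False:
V ↔ Z = False ↔ True = False
¬(V ↔ Z) = ¬False = True
¬¬(V ↔ Z) = ¬True = False
V → ¬¬(V ↔ Z) = False → False = True
V ∧ (V → ¬¬(V ↔ Z)) = False ∧ True = False
V ⊕ U = False ⊕ False = False
(V ⊕ U) ⊕ W = False ⊕ True = True
((V ⊕ U) ⊕ W) → W = True → True = True
¬(((V ⊕ U) ⊕ W) → W) = ¬True = False
¬(((V ⊕ U) ⊕ W) → W) ⊕ W = False ⊕ True = True
V → (¬(((V ⊕ U) ⊕ W) → W) ⊕ W) = False → True = True
W ⊕ Z = True ⊕ True = False
W ⊕ (W ⊕ Z) = True ⊕ False = True
(W ⊕ (W ⊕ Z)) ↔ U = True ↔ False = False
(V → (¬(((V ⊕ U) ⊕ W) → W) ⊕ W)) ⊕ ((W ⊕ (W ⊕ Z)) ↔ U) = True ⊕ False = True
(V ∧ (V → ¬¬(V ↔ Z))) ↔ ((V → (¬(((V ⊕ U) ⊕ W) → W) ⊕ W)) ⊕ ((W ⊕ (W ⊕ Z)) ↔ U)) = False ↔ True = False

False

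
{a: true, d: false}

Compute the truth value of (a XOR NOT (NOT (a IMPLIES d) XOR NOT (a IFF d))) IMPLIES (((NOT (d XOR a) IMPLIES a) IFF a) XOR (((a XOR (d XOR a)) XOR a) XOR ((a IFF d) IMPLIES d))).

a IMPLIES d = true IMPLIES false = false
NOT (a IMPLIES d) = NOT false = true
a IFF d = true IFF false = false
NOT (a IFF d) = NOT false = true
NOT (a IMPLIES d) XOR NOT (a IFF d) = true XOR true = false
NOT (NOT (a IMPLIES d) XOR NOT (a IFF d)) = NOT false = true
a XOR NOT (NOT (a IMPLIES d) XOR NOT (a IFF d)) = true XOR true = false
d XOR a = false XOR true = true
NOT (d XOR a) = NOT true = false
NOT (d XOR a) IMPLIES a = false IMPLIES true = true
(NOT (d XOR a) IMPLIES a) IFF a = true IFF true = true
d XOR a = false XOR true = true
a XOR (d XOR a) = true XOR true = false
(a XOR (d XOR a)) XOR a = false XOR true = true
a IFF d = true IFF false = false
(a IFF d) IMPLIES d = false IMPLIES false = true
((a XOR (d XOR a)) XOR a) XOR ((a IFF d) IMPLIES d) = true XOR true = false
((NOT (d XOR a) IMPLIES a) IFF a) XOR (((a XOR (d XOR a)) XOR a) XOR ((a IFF d) IMPLIES d)) = true XOR false = true
(a XOR NOT (NOT (a IMPLIES d) XOR NOT (a IFF d))) IMPLIES (((NOT (d XOR a) IMPLIES a) IFF a) XOR (((a XOR (d XOR a)) XOR a) XOR ((a IFF d) IMPLIES d))) = false IMPLIES true = true

true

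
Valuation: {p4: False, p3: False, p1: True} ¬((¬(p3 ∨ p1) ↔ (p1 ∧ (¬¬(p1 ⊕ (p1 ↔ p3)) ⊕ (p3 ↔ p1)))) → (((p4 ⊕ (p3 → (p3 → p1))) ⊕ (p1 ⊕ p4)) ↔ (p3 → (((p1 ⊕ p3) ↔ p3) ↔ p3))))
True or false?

p3 ∨ p1 = False ∨ True = True
¬(p3 ∨ p1) = ¬True = False
p1 ↔ p3 = True ↔ False = False
p1 ⊕ (p1 ↔ p3) = True ⊕ False = True
¬(p1 ⊕ (p1 ↔ p3)) = ¬True = False
¬¬(p1 ⊕ (p1 ↔ p3)) = ¬False = True
p3 ↔ p1 = False ↔ True = False
¬¬(p1 ⊕ (p1 ↔ p3)) ⊕ (p3 ↔ p1) = True ⊕ False = True
p1 ∧ (¬¬(p1 ⊕ (p1 ↔ p3)) ⊕ (p3 ↔ p1)) = True ∧ True = True
¬(p3 ∨ p1) ↔ (p1 ∧ (¬¬(p1 ⊕ (p1 ↔ p3)) ⊕ (p3 ↔ p1))) = False ↔ True = False
p3 → p1 = False → True = True
p3 → (p3 → p1) = False → True = True
p4 ⊕ (p3 → (p3 → p1)) = False ⊕ True = True
p1 ⊕ p4 = True ⊕ False = True
(p4 ⊕ (p3 → (p3 → p1))) ⊕ (p1 ⊕ p4) = True ⊕ True = False
p1 ⊕ p3 = True ⊕ False = True
(p1 ⊕ p3) ↔ p3 = True ↔ False = False
((p1 ⊕ p3) ↔ p3) ↔ p3 = False ↔ False = True
p3 → (((p1 ⊕ p3) ↔ p3) ↔ p3) = False → True = True
((p4 ⊕ (p3 → (p3 → p1))) ⊕ (p1 ⊕ p4)) ↔ (p3 → (((p1 ⊕ p3) ↔ p3) ↔ p3)) = False ↔ True = False
(¬(p3 ∨ p1) ↔ (p1 ∧ (¬¬(p1 ⊕ (p1 ↔ p3)) ⊕ (p3 ↔ p1)))) → (((p4 ⊕ (p3 → (p3 → p1))) ⊕ (p1 ⊕ p4)) ↔ (p3 → (((p1 ⊕ p3) ↔ p3) ↔ p3))) = False → False = True
¬((¬(p3 ∨ p1) ↔ (p1 ∧ (¬¬(p1 ⊕ (p1 ↔ p3)) ⊕ (p3 ↔ p1)))) → (((p4 ⊕ (p3 → (p3 → p1))) ⊕ (p1 ⊕ p4)) ↔ (p3 → (((p1 ⊕ p3) ↔ p3) ↔ p3)))) = ¬True = False

False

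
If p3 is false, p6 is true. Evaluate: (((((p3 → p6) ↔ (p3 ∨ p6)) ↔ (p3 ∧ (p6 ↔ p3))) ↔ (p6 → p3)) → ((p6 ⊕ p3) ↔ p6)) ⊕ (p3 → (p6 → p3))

False

p3 → p6 = False → True = True
p3 ∨ p6 = False ∨ True = True
(p3 → p6) ↔ (p3 ∨ p6) = True ↔ True = True
p6 ↔ p3 = True ↔ False = False
p3 ∧ (p6 ↔ p3) = False ∧ False = False
((p3 → p6) ↔ (p3 ∨ p6)) ↔ (p3 ∧ (p6 ↔ p3)) = True ↔ False = False
p6 → p3 = True → False = False
(((p3 → p6) ↔ (p3 ∨ p6)) ↔ (p3 ∧ (p6 ↔ p3))) ↔ (p6 → p3) = False ↔ False = True
p6 ⊕ p3 = True ⊕ False = True
(p6 ⊕ p3) ↔ p6 = True ↔ True = True
((((p3 → p6) ↔ (p3 ∨ p6)) ↔ (p3 ∧ (p6 ↔ p3))) ↔ (p6 → p3)) → ((p6 ⊕ p3) ↔ p6) = True → True = True
p6 → p3 = True → False = False
p3 → (p6 → p3) = False → False = True
(((((p3 → p6) ↔ (p3 ∨ p6)) ↔ (p3 ∧ (p6 ↔ p3))) ↔ (p6 → p3)) → ((p6 ⊕ p3) ↔ p6)) ⊕ (p3 → (p6 → p3)) = True ⊕ True = False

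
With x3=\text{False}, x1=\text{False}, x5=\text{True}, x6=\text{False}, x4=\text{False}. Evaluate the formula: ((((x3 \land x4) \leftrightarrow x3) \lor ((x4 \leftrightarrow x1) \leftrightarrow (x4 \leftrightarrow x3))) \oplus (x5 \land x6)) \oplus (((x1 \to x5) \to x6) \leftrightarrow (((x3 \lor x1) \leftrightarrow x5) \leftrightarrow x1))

x3 \land x4 = \text{False} \land \text{False} = \text{False}
(x3 \land x4) \leftrightarrow x3 = \text{False} \leftrightarrow \text{False} = \text{True}
x4 \leftrightarrow x1 = \text{False} \leftrightarrow \text{False} = \text{True}
x4 \leftrightarrow x3 = \text{False} \leftrightarrow \text{False} = \text{True}
(x4 \leftrightarrow x1) \leftrightarrow (x4 \leftrightarrow x3) = \text{True} \leftrightarrow \text{True} = \text{True}
((x3 \land x4) \leftrightarrow x3) \lor ((x4 \leftrightarrow x1) \leftrightarrow (x4 \leftrightarrow x3)) = \text{True} \lor \text{True} = \text{True}
x5 \land x6 = \text{True} \land \text{False} = \text{False}
(((x3 \land x4) \leftrightarrow x3) \lor ((x4 \leftrightarrow x1) \leftrightarrow (x4 \leftrightarrow x3))) \oplus (x5 \land x6) = \text{True} \oplus \text{False} = \text{True}
x1 \to x5 = \text{False} \to \text{True} = \text{True}
(x1 \to x5) \to x6 = \text{True} \to \text{False} = \text{False}
x3 \lor x1 = \text{False} \lor \text{False} = \text{False}
(x3 \lor x1) \leftrightarrow x5 = \text{False} \leftrightarrow \text{True} = \text{False}
((x3 \lor x1) \leftrightarrow x5) \leftrightarrow x1 = \text{False} \leftrightarrow \text{False} = \text{True}
((x1 \to x5) \to x6) \leftrightarrow (((x3 \lor x1) \leftrightarrow x5) \leftrightarrow x1) = \text{False} \leftrightarrow \text{True} = \text{False}
((((x3 \land x4) \leftrightarrow x3) \lor ((x4 \leftrightarrow x1) \leftrightarrow (x4 \leftrightarrow x3))) \oplus (x5 \land x6)) \oplus (((x1 \to x5) \to x6) \leftrightarrow (((x3 \lor x1) \leftrightarrow x5) \leftrightarrow x1)) = \text{True} \oplus \text{False} = \text{True}

\text{True}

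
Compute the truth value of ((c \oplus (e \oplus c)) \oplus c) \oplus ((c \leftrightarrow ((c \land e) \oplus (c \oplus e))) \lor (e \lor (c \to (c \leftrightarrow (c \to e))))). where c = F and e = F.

e \oplus c = F \oplus F = F
c \oplus (e \oplus c) = F \oplus F = F
(c \oplus (e \oplus c)) \oplus c = F \oplus F = F
c \land e = F \land F = F
c \oplus e = F \oplus F = F
(c \land e) \oplus (c \oplus e) = F \oplus F = F
c \leftrightarrow ((c \land e) \oplus (c \oplus e)) = F \leftrightarrow F = T
c \to e = F \to F = T
c \leftrightarrow (c \to e) = F \leftrightarrow T = F
c \to (c \leftrightarrow (c \to e)) = F \to F = T
e \lor (c \to (c \leftrightarrow (c \to e))) = F \lor T = T
(c \leftrightarrow ((c \land e) \oplus (c \oplus e))) \lor (e \lor (c \to (c \leftrightarrow (c \to e)))) = T \lor T = T
((c \oplus (e \oplus c)) \oplus c) \oplus ((c \leftrightarrow ((c \land e) \oplus (c \oplus e))) \lor (e \lor (c \to (c \leftrightarrow (c \to e))))) = F \oplus T = T

T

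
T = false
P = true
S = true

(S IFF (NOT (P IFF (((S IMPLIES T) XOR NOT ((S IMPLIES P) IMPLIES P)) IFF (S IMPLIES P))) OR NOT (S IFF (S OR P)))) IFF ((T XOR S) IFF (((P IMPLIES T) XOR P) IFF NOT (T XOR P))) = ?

Substituting T=false, P=true, S=true:
S IMPLIES T = true IMPLIES false = false
S IMPLIES P = true IMPLIES true = true
(S IMPLIES P) IMPLIES P = true IMPLIES true = true
NOT ((S IMPLIES P) IMPLIES P) = NOT true = false
(S IMPLIES T) XOR NOT ((S IMPLIES P) IMPLIES P) = false XOR false = false
S IMPLIES P = true IMPLIES true = true
((S IMPLIES T) XOR NOT ((S IMPLIES P) IMPLIES P)) IFF (S IMPLIES P) = false IFF true = false
P IFF (((S IMPLIES T) XOR NOT ((S IMPLIES P) IMPLIES P)) IFF (S IMPLIES P)) = true IFF false = false
NOT (P IFF (((S IMPLIES T) XOR NOT ((S IMPLIES P) IMPLIES P)) IFF (S IMPLIES P))) = NOT false = true
S OR P = true OR true = true
S IFF (S OR P) = true IFF true = true
NOT (S IFF (S OR P)) = NOT true = false
NOT (P IFF (((S IMPLIES T) XOR NOT ((S IMPLIES P) IMPLIES P)) IFF (S IMPLIES P))) OR NOT (S IFF (S OR P)) = true OR false = true
S IFF (NOT (P IFF (((S IMPLIES T) XOR NOT ((S IMPLIES P) IMPLIES P)) IFF (S IMPLIES P))) OR NOT (S IFF (S OR P))) = true IFF true = true
T XOR S = false XOR true = true
P IMPLIES T = true IMPLIES false = false
(P IMPLIES T) XOR P = false XOR true = true
T XOR P = false XOR true = true
NOT (T XOR P) = NOT true = false
((P IMPLIES T) XOR P) IFF NOT (T XOR P) = true IFF false = false
(T XOR S) IFF (((P IMPLIES T) XOR P) IFF NOT (T XOR P)) = true IFF false = false
(S IFF (NOT (P IFF (((S IMPLIES T) XOR NOT ((S IMPLIES P) IMPLIES P)) IFF (S IMPLIES P))) OR NOT (S IFF (S OR P)))) IFF ((T XOR S) IFF (((P IMPLIES T) XOR P) IFF NOT (T XOR P))) = true IFF false = false

false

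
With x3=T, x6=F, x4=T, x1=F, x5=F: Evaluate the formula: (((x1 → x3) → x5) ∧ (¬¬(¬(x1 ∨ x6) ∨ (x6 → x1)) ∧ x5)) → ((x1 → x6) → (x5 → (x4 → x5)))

T

x1 → x3 = F → T = T
(x1 → x3) → x5 = T → F = F
x1 ∨ x6 = F ∨ F = F
¬(x1 ∨ x6) = ¬F = T
x6 → x1 = F → F = T
¬(x1 ∨ x6) ∨ (x6 → x1) = T ∨ T = T
¬(¬(x1 ∨ x6) ∨ (x6 → x1)) = ¬T = F
¬¬(¬(x1 ∨ x6) ∨ (x6 → x1)) = ¬F = T
¬¬(¬(x1 ∨ x6) ∨ (x6 → x1)) ∧ x5 = T ∧ F = F
((x1 → x3) → x5) ∧ (¬¬(¬(x1 ∨ x6) ∨ (x6 → x1)) ∧ x5) = F ∧ F = F
x1 → x6 = F → F = T
x4 → x5 = T → F = F
x5 → (x4 → x5) = F → F = T
(x1 → x6) → (x5 → (x4 → x5)) = T → T = T
(((x1 → x3) → x5) ∧ (¬¬(¬(x1 ∨ x6) ∨ (x6 → x1)) ∧ x5)) → ((x1 → x6) → (x5 → (x4 → x5))) = F → T = T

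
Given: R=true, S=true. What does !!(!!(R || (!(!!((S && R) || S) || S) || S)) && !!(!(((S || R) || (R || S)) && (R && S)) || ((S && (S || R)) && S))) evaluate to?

true

S && R = true && true = true
(S && R) || S = true || true = true
!((S && R) || S) = !true = false
!!((S && R) || S) = !false = true
!!((S && R) || S) || S = true || true = true
!(!!((S && R) || S) || S) = !true = false
!(!!((S && R) || S) || S) || S = false || true = true
R || (!(!!((S && R) || S) || S) || S) = true || true = true
!(R || (!(!!((S && R) || S) || S) || S)) = !true = false
!!(R || (!(!!((S && R) || S) || S) || S)) = !false = true
S || R = true || true = true
R || S = true || true = true
(S || R) || (R || S) = true || true = true
R && S = true && true = true
((S || R) || (R || S)) && (R && S) = true && true = true
!(((S || R) || (R || S)) && (R && S)) = !true = false
S || R = true || true = true
S && (S || R) = true && true = true
(S && (S || R)) && S = true && true = true
!(((S || R) || (R || S)) && (R && S)) || ((S && (S || R)) && S) = false || true = true
!(!(((S || R) || (R || S)) && (R && S)) || ((S && (S || R)) && S)) = !true = false
!!(!(((S || R) || (R || S)) && (R && S)) || ((S && (S || R)) && S)) = !false = true
!!(R || (!(!!((S && R) || S) || S) || S)) && !!(!(((S || R) || (R || S)) && (R && S)) || ((S && (S || R)) && S)) = true && true = true
!(!!(R || (!(!!((S && R) || S) || S) || S)) && !!(!(((S || R) || (R || S)) && (R && S)) || ((S && (S || R)) && S))) = !true = false
!!(!!(R || (!(!!((S && R) || S) || S) || S)) && !!(!(((S || R) || (R || S)) && (R && S)) || ((S && (S || R)) && S))) = !false = true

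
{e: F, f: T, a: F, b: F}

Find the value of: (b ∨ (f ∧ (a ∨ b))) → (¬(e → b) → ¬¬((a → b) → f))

T

Substituting e=F, f=T, a=F, b=F:
a ∨ b = F ∨ F = F
f ∧ (a ∨ b) = T ∧ F = F
b ∨ (f ∧ (a ∨ b)) = F ∨ F = F
e → b = F → F = T
¬(e → b) = ¬T = F
a → b = F → F = T
(a → b) → f = T → T = T
¬((a → b) → f) = ¬T = F
¬¬((a → b) → f) = ¬F = T
¬(e → b) → ¬¬((a → b) → f) = F → T = T
(b ∨ (f ∧ (a ∨ b))) → (¬(e → b) → ¬¬((a → b) → f)) = F → T = T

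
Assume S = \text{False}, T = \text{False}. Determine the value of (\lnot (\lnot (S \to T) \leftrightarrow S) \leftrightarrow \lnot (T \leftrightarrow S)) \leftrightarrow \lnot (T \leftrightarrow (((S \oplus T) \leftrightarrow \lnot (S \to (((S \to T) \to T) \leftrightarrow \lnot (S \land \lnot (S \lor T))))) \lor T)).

S \to T = \text{False} \to \text{False} = \text{True}
\lnot (S \to T) = \lnot \text{True} = \text{False}
\lnot (S \to T) \leftrightarrow S = \text{False} \leftrightarrow \text{False} = \text{True}
\lnot (\lnot (S \to T) \leftrightarrow S) = \lnot \text{True} = \text{False}
T \leftrightarrow S = \text{False} \leftrightarrow \text{False} = \text{True}
\lnot (T \leftrightarrow S) = \lnot \text{True} = \text{False}
\lnot (\lnot (S \to T) \leftrightarrow S) \leftrightarrow \lnot (T \leftrightarrow S) = \text{False} \leftrightarrow \text{False} = \text{True}
S \oplus T = \text{False} \oplus \text{False} = \text{False}
S \to T = \text{False} \to \text{False} = \text{True}
(S \to T) \to T = \text{True} \to \text{False} = \text{False}
S \lor T = \text{False} \lor \text{False} = \text{False}
\lnot (S \lor T) = \lnot \text{False} = \text{True}
S \land \lnot (S \lor T) = \text{False} \land \text{True} = \text{False}
\lnot (S \land \lnot (S \lor T)) = \lnot \text{False} = \text{True}
((S \to T) \to T) \leftrightarrow \lnot (S \land \lnot (S \lor T)) = \text{False} \leftrightarrow \text{True} = \text{False}
S \to (((S \to T) \to T) \leftrightarrow \lnot (S \land \lnot (S \lor T))) = \text{False} \to \text{False} = \text{True}
\lnot (S \to (((S \to T) \to T) \leftrightarrow \lnot (S \land \lnot (S \lor T)))) = \lnot \text{True} = \text{False}
(S \oplus T) \leftrightarrow \lnot (S \to (((S \to T) \to T) \leftrightarrow \lnot (S \land \lnot (S \lor T)))) = \text{False} \leftrightarrow \text{False} = \text{True}
((S \oplus T) \leftrightarrow \lnot (S \to (((S \to T) \to T) \leftrightarrow \lnot (S \land \lnot (S \lor T))))) \lor T = \text{True} \lor \text{False} = \text{True}
T \leftrightarrow (((S \oplus T) \leftrightarrow \lnot (S \to (((S \to T) \to T) \leftrightarrow \lnot (S \land \lnot (S \lor T))))) \lor T) = \text{False} \leftrightarrow \text{True} = \text{False}
\lnot (T \leftrightarrow (((S \oplus T) \leftrightarrow \lnot (S \to (((S \to T) \to T) \leftrightarrow \lnot (S \land \lnot (S \lor T))))) \lor T)) = \lnot \text{False} = \text{True}
(\lnot (\lnot (S \to T) \leftrightarrow S) \leftrightarrow \lnot (T \leftrightarrow S)) \leftrightarrow \lnot (T \leftrightarrow (((S \oplus T) \leftrightarrow \lnot (S \to (((S \to T) \to T) \leftrightarrow \lnot (S \land \lnot (S \lor T))))) \lor T)) = \text{True} \leftrightarrow \text{True} = \text{True}

\text{True}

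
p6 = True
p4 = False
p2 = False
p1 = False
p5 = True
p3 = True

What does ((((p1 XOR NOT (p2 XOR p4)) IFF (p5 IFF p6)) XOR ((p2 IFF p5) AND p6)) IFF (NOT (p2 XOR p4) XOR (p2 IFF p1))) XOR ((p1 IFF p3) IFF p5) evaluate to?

False

p2 XOR p4 = False XOR False = False
NOT (p2 XOR p4) = NOT False = True
p1 XOR NOT (p2 XOR p4) = False XOR True = True
p5 IFF p6 = True IFF True = True
(p1 XOR NOT (p2 XOR p4)) IFF (p5 IFF p6) = True IFF True = True
p2 IFF p5 = False IFF True = False
(p2 IFF p5) AND p6 = False AND True = False
((p1 XOR NOT (p2 XOR p4)) IFF (p5 IFF p6)) XOR ((p2 IFF p5) AND p6) = True XOR False = True
p2 XOR p4 = False XOR False = False
NOT (p2 XOR p4) = NOT False = True
p2 IFF p1 = False IFF False = True
NOT (p2 XOR p4) XOR (p2 IFF p1) = True XOR True = False
(((p1 XOR NOT (p2 XOR p4)) IFF (p5 IFF p6)) XOR ((p2 IFF p5) AND p6)) IFF (NOT (p2 XOR p4) XOR (p2 IFF p1)) = True IFF False = False
p1 IFF p3 = False IFF True = False
(p1 IFF p3) IFF p5 = False IFF True = False
((((p1 XOR NOT (p2 XOR p4)) IFF (p5 IFF p6)) XOR ((p2 IFF p5) AND p6)) IFF (NOT (p2 XOR p4) XOR (p2 IFF p1))) XOR ((p1 IFF p3) IFF p5) = False XOR False = False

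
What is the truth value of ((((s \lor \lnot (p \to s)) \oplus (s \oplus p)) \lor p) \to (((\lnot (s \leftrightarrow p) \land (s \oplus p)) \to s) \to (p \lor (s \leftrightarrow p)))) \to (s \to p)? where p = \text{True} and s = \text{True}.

p \to s = \text{True} \to \text{True} = \text{True}
\lnot (p \to s) = \lnot \text{True} = \text{False}
s \lor \lnot (p \to s) = \text{True} \lor \text{False} = \text{True}
s \oplus p = \text{True} \oplus \text{True} = \text{False}
(s \lor \lnot (p \to s)) \oplus (s \oplus p) = \text{True} \oplus \text{False} = \text{True}
((s \lor \lnot (p \to s)) \oplus (s \oplus p)) \lor p = \text{True} \lor \text{True} = \text{True}
s \leftrightarrow p = \text{True} \leftrightarrow \text{True} = \text{True}
\lnot (s \leftrightarrow p) = \lnot \text{True} = \text{False}
s \oplus p = \text{True} \oplus \text{True} = \text{False}
\lnot (s \leftrightarrow p) \land (s \oplus p) = \text{False} \land \text{False} = \text{False}
(\lnot (s \leftrightarrow p) \land (s \oplus p)) \to s = \text{False} \to \text{True} = \text{True}
s \leftrightarrow p = \text{True} \leftrightarrow \text{True} = \text{True}
p \lor (s \leftrightarrow p) = \text{True} \lor \text{True} = \text{True}
((\lnot (s \leftrightarrow p) \land (s \oplus p)) \to s) \to (p \lor (s \leftrightarrow p)) = \text{True} \to \text{True} = \text{True}
(((s \lor \lnot (p \to s)) \oplus (s \oplus p)) \lor p) \to (((\lnot (s \leftrightarrow p) \land (s \oplus p)) \to s) \to (p \lor (s \leftrightarrow p))) = \text{True} \to \text{True} = \text{True}
s \to p = \text{True} \to \text{True} = \text{True}
((((s \lor \lnot (p \to s)) \oplus (s \oplus p)) \lor p) \to (((\lnot (s \leftrightarrow p) \land (s \oplus p)) \to s) \to (p \lor (s \leftrightarrow p)))) \to (s \to p) = \text{True} \to \text{True} = \text{True}

\text{True}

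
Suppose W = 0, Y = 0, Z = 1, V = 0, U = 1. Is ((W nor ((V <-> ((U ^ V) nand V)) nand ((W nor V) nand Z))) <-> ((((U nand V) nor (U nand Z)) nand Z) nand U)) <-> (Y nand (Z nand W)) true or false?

1

U ^ V = 1 ^ 0 = 1
(U ^ V) nand V = 1 nand 0 = 1
V <-> ((U ^ V) nand V) = 0 <-> 1 = 0
W nor V = 0 nor 0 = 1
(W nor V) nand Z = 1 nand 1 = 0
(V <-> ((U ^ V) nand V)) nand ((W nor V) nand Z) = 0 nand 0 = 1
W nor ((V <-> ((U ^ V) nand V)) nand ((W nor V) nand Z)) = 0 nor 1 = 0
U nand V = 1 nand 0 = 1
U nand Z = 1 nand 1 = 0
(U nand V) nor (U nand Z) = 1 nor 0 = 0
((U nand V) nor (U nand Z)) nand Z = 0 nand 1 = 1
(((U nand V) nor (U nand Z)) nand Z) nand U = 1 nand 1 = 0
(W nor ((V <-> ((U ^ V) nand V)) nand ((W nor V) nand Z))) <-> ((((U nand V) nor (U nand Z)) nand Z) nand U) = 0 <-> 0 = 1
Z nand W = 1 nand 0 = 1
Y nand (Z nand W) = 0 nand 1 = 1
((W nor ((V <-> ((U ^ V) nand V)) nand ((W nor V) nand Z))) <-> ((((U nand V) nor (U nand Z)) nand Z) nand U)) <-> (Y nand (Z nand W)) = 1 <-> 1 = 1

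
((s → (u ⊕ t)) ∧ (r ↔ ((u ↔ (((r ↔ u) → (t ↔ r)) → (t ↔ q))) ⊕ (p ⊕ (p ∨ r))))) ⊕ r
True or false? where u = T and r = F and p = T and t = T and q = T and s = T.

F

Substituting u=T, r=F, p=T, t=T, q=T, s=T:
u ⊕ t = T ⊕ T = F
s → (u ⊕ t) = T → F = F
r ↔ u = F ↔ T = F
t ↔ r = T ↔ F = F
(r ↔ u) → (t ↔ r) = F → F = T
t ↔ q = T ↔ T = T
((r ↔ u) → (t ↔ r)) → (t ↔ q) = T → T = T
u ↔ (((r ↔ u) → (t ↔ r)) → (t ↔ q)) = T ↔ T = T
p ∨ r = T ∨ F = T
p ⊕ (p ∨ r) = T ⊕ T = F
(u ↔ (((r ↔ u) → (t ↔ r)) → (t ↔ q))) ⊕ (p ⊕ (p ∨ r)) = T ⊕ F = T
r ↔ ((u ↔ (((r ↔ u) → (t ↔ r)) → (t ↔ q))) ⊕ (p ⊕ (p ∨ r))) = F ↔ T = F
(s → (u ⊕ t)) ∧ (r ↔ ((u ↔ (((r ↔ u) → (t ↔ r)) → (t ↔ q))) ⊕ (p ⊕ (p ∨ r)))) = F ∧ F = F
((s → (u ⊕ t)) ∧ (r ↔ ((u ↔ (((r ↔ u) → (t ↔ r)) → (t ↔ q))) ⊕ (p ⊕ (p ∨ r))))) ⊕ r = F ⊕ F = F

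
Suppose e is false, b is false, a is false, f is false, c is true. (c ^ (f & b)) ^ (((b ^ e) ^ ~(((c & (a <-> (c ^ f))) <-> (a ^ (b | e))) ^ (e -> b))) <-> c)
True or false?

F

Substituting e=F, b=F, a=F, f=F, c=T:
f & b = F & F = F
c ^ (f & b) = T ^ F = T
b ^ e = F ^ F = F
c ^ f = T ^ F = T
a <-> (c ^ f) = F <-> T = F
c & (a <-> (c ^ f)) = T & F = F
b | e = F | F = F
a ^ (b | e) = F ^ F = F
(c & (a <-> (c ^ f))) <-> (a ^ (b | e)) = F <-> F = T
e -> b = F -> F = T
((c & (a <-> (c ^ f))) <-> (a ^ (b | e))) ^ (e -> b) = T ^ T = F
~(((c & (a <-> (c ^ f))) <-> (a ^ (b | e))) ^ (e -> b)) = ~F = T
(b ^ e) ^ ~(((c & (a <-> (c ^ f))) <-> (a ^ (b | e))) ^ (e -> b)) = F ^ T = T
((b ^ e) ^ ~(((c & (a <-> (c ^ f))) <-> (a ^ (b | e))) ^ (e -> b))) <-> c = T <-> T = T
(c ^ (f & b)) ^ (((b ^ e) ^ ~(((c & (a <-> (c ^ f))) <-> (a ^ (b | e))) ^ (e -> b))) <-> c) = T ^ T = F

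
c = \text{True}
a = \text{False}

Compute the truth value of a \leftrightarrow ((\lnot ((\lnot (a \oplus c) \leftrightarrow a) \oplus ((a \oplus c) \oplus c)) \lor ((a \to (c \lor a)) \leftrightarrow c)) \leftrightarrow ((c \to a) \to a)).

\text{False}

a \oplus c = \text{False} \oplus \text{True} = \text{True}
\lnot (a \oplus c) = \lnot \text{True} = \text{False}
\lnot (a \oplus c) \leftrightarrow a = \text{False} \leftrightarrow \text{False} = \text{True}
a \oplus c = \text{False} \oplus \text{True} = \text{True}
(a \oplus c) \oplus c = \text{True} \oplus \text{True} = \text{False}
(\lnot (a \oplus c) \leftrightarrow a) \oplus ((a \oplus c) \oplus c) = \text{True} \oplus \text{False} = \text{True}
\lnot ((\lnot (a \oplus c) \leftrightarrow a) \oplus ((a \oplus c) \oplus c)) = \lnot \text{True} = \text{False}
c \lor a = \text{True} \lor \text{False} = \text{True}
a \to (c \lor a) = \text{False} \to \text{True} = \text{True}
(a \to (c \lor a)) \leftrightarrow c = \text{True} \leftrightarrow \text{True} = \text{True}
\lnot ((\lnot (a \oplus c) \leftrightarrow a) \oplus ((a \oplus c) \oplus c)) \lor ((a \to (c \lor a)) \leftrightarrow c) = \text{False} \lor \text{True} = \text{True}
c \to a = \text{True} \to \text{False} = \text{False}
(c \to a) \to a = \text{False} \to \text{False} = \text{True}
(\lnot ((\lnot (a \oplus c) \leftrightarrow a) \oplus ((a \oplus c) \oplus c)) \lor ((a \to (c \lor a)) \leftrightarrow c)) \leftrightarrow ((c \to a) \to a) = \text{True} \leftrightarrow \text{True} = \text{True}
a \leftrightarrow ((\lnot ((\lnot (a \oplus c) \leftrightarrow a) \oplus ((a \oplus c) \oplus c)) \lor ((a \to (c \lor a)) \leftrightarrow c)) \leftrightarrow ((c \to a) \to a)) = \text{False} \leftrightarrow \text{True} = \text{False}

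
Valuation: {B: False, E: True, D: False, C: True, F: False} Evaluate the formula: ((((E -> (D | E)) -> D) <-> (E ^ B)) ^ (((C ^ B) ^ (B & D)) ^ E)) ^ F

Substituting B=False, E=True, D=False, C=True, F=False:
D | E = False | True = True
E -> (D | E) = True -> True = True
(E -> (D | E)) -> D = True -> False = False
E ^ B = True ^ False = True
((E -> (D | E)) -> D) <-> (E ^ B) = False <-> True = False
C ^ B = True ^ False = True
B & D = False & False = False
(C ^ B) ^ (B & D) = True ^ False = True
((C ^ B) ^ (B & D)) ^ E = True ^ True = False
(((E -> (D | E)) -> D) <-> (E ^ B)) ^ (((C ^ B) ^ (B & D)) ^ E) = False ^ False = False
((((E -> (D | E)) -> D) <-> (E ^ B)) ^ (((C ^ B) ^ (B & D)) ^ E)) ^ F = False ^ False = False

False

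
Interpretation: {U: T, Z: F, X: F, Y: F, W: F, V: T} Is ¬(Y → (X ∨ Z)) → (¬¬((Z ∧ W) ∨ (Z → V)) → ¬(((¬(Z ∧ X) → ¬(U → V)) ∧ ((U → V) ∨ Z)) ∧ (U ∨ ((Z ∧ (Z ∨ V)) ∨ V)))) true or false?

T

X ∨ Z = F ∨ F = F
Y → (X ∨ Z) = F → F = T
¬(Y → (X ∨ Z)) = ¬T = F
Z ∧ W = F ∧ F = F
Z → V = F → T = T
(Z ∧ W) ∨ (Z → V) = F ∨ T = T
¬((Z ∧ W) ∨ (Z → V)) = ¬T = F
¬¬((Z ∧ W) ∨ (Z → V)) = ¬F = T
Z ∧ X = F ∧ F = F
¬(Z ∧ X) = ¬F = T
U → V = T → T = T
¬(U → V) = ¬T = F
¬(Z ∧ X) → ¬(U → V) = T → F = F
U → V = T → T = T
(U → V) ∨ Z = T ∨ F = T
(¬(Z ∧ X) → ¬(U → V)) ∧ ((U → V) ∨ Z) = F ∧ T = F
Z ∨ V = F ∨ T = T
Z ∧ (Z ∨ V) = F ∧ T = F
(Z ∧ (Z ∨ V)) ∨ V = F ∨ T = T
U ∨ ((Z ∧ (Z ∨ V)) ∨ V) = T ∨ T = T
((¬(Z ∧ X) → ¬(U → V)) ∧ ((U → V) ∨ Z)) ∧ (U ∨ ((Z ∧ (Z ∨ V)) ∨ V)) = F ∧ T = F
¬(((¬(Z ∧ X) → ¬(U → V)) ∧ ((U → V) ∨ Z)) ∧ (U ∨ ((Z ∧ (Z ∨ V)) ∨ V))) = ¬F = T
¬¬((Z ∧ W) ∨ (Z → V)) → ¬(((¬(Z ∧ X) → ¬(U → V)) ∧ ((U → V) ∨ Z)) ∧ (U ∨ ((Z ∧ (Z ∨ V)) ∨ V))) = T → T = T
¬(Y → (X ∨ Z)) → (¬¬((Z ∧ W) ∨ (Z → V)) → ¬(((¬(Z ∧ X) → ¬(U → V)) ∧ ((U → V) ∨ Z)) ∧ (U ∨ ((Z ∧ (Z ∨ V)) ∨ V)))) = F → T = T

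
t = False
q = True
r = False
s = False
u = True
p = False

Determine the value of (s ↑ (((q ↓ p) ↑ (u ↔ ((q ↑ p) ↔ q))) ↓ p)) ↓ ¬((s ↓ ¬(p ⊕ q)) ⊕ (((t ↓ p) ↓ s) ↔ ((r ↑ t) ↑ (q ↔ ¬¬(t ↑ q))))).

q ↓ p = True ↓ False = False
q ↑ p = True ↑ False = True
(q ↑ p) ↔ q = True ↔ True = True
u ↔ ((q ↑ p) ↔ q) = True ↔ True = True
(q ↓ p) ↑ (u ↔ ((q ↑ p) ↔ q)) = False ↑ True = True
((q ↓ p) ↑ (u ↔ ((q ↑ p) ↔ q))) ↓ p = True ↓ False = False
s ↑ (((q ↓ p) ↑ (u ↔ ((q ↑ p) ↔ q))) ↓ p) = False ↑ False = True
p ⊕ q = False ⊕ True = True
¬(p ⊕ q) = ¬True = False
s ↓ ¬(p ⊕ q) = False ↓ False = True
t ↓ p = False ↓ False = True
(t ↓ p) ↓ s = True ↓ False = False
r ↑ t = False ↑ False = True
t ↑ q = False ↑ True = True
¬(t ↑ q) = ¬True = False
¬¬(t ↑ q) = ¬False = True
q ↔ ¬¬(t ↑ q) = True ↔ True = True
(r ↑ t) ↑ (q ↔ ¬¬(t ↑ q)) = True ↑ True = False
((t ↓ p) ↓ s) ↔ ((r ↑ t) ↑ (q ↔ ¬¬(t ↑ q))) = False ↔ False = True
(s ↓ ¬(p ⊕ q)) ⊕ (((t ↓ p) ↓ s) ↔ ((r ↑ t) ↑ (q ↔ ¬¬(t ↑ q)))) = True ⊕ True = False
¬((s ↓ ¬(p ⊕ q)) ⊕ (((t ↓ p) ↓ s) ↔ ((r ↑ t) ↑ (q ↔ ¬¬(t ↑ q))))) = ¬False = True
(s ↑ (((q ↓ p) ↑ (u ↔ ((q ↑ p) ↔ q))) ↓ p)) ↓ ¬((s ↓ ¬(p ⊕ q)) ⊕ (((t ↓ p) ↓ s) ↔ ((r ↑ t) ↑ (q ↔ ¬¬(t ↑ q))))) = True ↓ True = False

False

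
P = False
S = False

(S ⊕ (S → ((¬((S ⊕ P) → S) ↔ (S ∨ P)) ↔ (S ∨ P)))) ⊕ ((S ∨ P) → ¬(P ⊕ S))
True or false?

Substituting P=False, S=False:
S ⊕ P = False ⊕ False = False
(S ⊕ P) → S = False → False = True
¬((S ⊕ P) → S) = ¬True = False
S ∨ P = False ∨ False = False
¬((S ⊕ P) → S) ↔ (S ∨ P) = False ↔ False = True
S ∨ P = False ∨ False = False
(¬((S ⊕ P) → S) ↔ (S ∨ P)) ↔ (S ∨ P) = True ↔ False = False
S → ((¬((S ⊕ P) → S) ↔ (S ∨ P)) ↔ (S ∨ P)) = False → False = True
S ⊕ (S → ((¬((S ⊕ P) → S) ↔ (S ∨ P)) ↔ (S ∨ P))) = False ⊕ True = True
S ∨ P = False ∨ False = False
P ⊕ S = False ⊕ False = False
¬(P ⊕ S) = ¬False = True
(S ∨ P) → ¬(P ⊕ S) = False → True = True
(S ⊕ (S → ((¬((S ⊕ P) → S) ↔ (S ∨ P)) ↔ (S ∨ P)))) ⊕ ((S ∨ P) → ¬(P ⊕ S)) = True ⊕ True = False

False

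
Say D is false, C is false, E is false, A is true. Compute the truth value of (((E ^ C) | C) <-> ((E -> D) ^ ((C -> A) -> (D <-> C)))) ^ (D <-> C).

0

E ^ C = 0 ^ 0 = 0
(E ^ C) | C = 0 | 0 = 0
E -> D = 0 -> 0 = 1
C -> A = 0 -> 1 = 1
D <-> C = 0 <-> 0 = 1
(C -> A) -> (D <-> C) = 1 -> 1 = 1
(E -> D) ^ ((C -> A) -> (D <-> C)) = 1 ^ 1 = 0
((E ^ C) | C) <-> ((E -> D) ^ ((C -> A) -> (D <-> C))) = 0 <-> 0 = 1
D <-> C = 0 <-> 0 = 1
(((E ^ C) | C) <-> ((E -> D) ^ ((C -> A) -> (D <-> C)))) ^ (D <-> C) = 1 ^ 1 = 0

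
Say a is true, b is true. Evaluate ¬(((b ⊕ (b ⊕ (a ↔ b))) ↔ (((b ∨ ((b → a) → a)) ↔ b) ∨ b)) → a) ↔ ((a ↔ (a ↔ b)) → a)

a ↔ b = T ↔ T = T
b ⊕ (a ↔ b) = T ⊕ T = F
b ⊕ (b ⊕ (a ↔ b)) = T ⊕ F = T
b → a = T → T = T
(b → a) → a = T → T = T
b ∨ ((b → a) → a) = T ∨ T = T
(b ∨ ((b → a) → a)) ↔ b = T ↔ T = T
((b ∨ ((b → a) → a)) ↔ b) ∨ b = T ∨ T = T
(b ⊕ (b ⊕ (a ↔ b))) ↔ (((b ∨ ((b → a) → a)) ↔ b) ∨ b) = T ↔ T = T
((b ⊕ (b ⊕ (a ↔ b))) ↔ (((b ∨ ((b → a) → a)) ↔ b) ∨ b)) → a = T → T = T
¬(((b ⊕ (b ⊕ (a ↔ b))) ↔ (((b ∨ ((b → a) → a)) ↔ b) ∨ b)) → a) = ¬T = F
a ↔ b = T ↔ T = T
a ↔ (a ↔ b) = T ↔ T = T
(a ↔ (a ↔ b)) → a = T → T = T
¬(((b ⊕ (b ⊕ (a ↔ b))) ↔ (((b ∨ ((b → a) → a)) ↔ b) ∨ b)) → a) ↔ ((a ↔ (a ↔ b)) → a) = F ↔ T = F

F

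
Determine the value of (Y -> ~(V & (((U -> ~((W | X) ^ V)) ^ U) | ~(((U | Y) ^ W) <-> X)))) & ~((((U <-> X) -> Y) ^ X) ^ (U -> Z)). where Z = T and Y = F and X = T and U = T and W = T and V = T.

W | X = T | T = T
(W | X) ^ V = T ^ T = F
~((W | X) ^ V) = ~F = T
U -> ~((W | X) ^ V) = T -> T = T
(U -> ~((W | X) ^ V)) ^ U = T ^ T = F
U | Y = T | F = T
(U | Y) ^ W = T ^ T = F
((U | Y) ^ W) <-> X = F <-> T = F
~(((U | Y) ^ W) <-> X) = ~F = T
((U -> ~((W | X) ^ V)) ^ U) | ~(((U | Y) ^ W) <-> X) = F | T = T
V & (((U -> ~((W | X) ^ V)) ^ U) | ~(((U | Y) ^ W) <-> X)) = T & T = T
~(V & (((U -> ~((W | X) ^ V)) ^ U) | ~(((U | Y) ^ W) <-> X))) = ~T = F
Y -> ~(V & (((U -> ~((W | X) ^ V)) ^ U) | ~(((U | Y) ^ W) <-> X))) = F -> F = T
U <-> X = T <-> T = T
(U <-> X) -> Y = T -> F = F
((U <-> X) -> Y) ^ X = F ^ T = T
U -> Z = T -> T = T
(((U <-> X) -> Y) ^ X) ^ (U -> Z) = T ^ T = F
~((((U <-> X) -> Y) ^ X) ^ (U -> Z)) = ~F = T
(Y -> ~(V & (((U -> ~((W | X) ^ V)) ^ U) | ~(((U | Y) ^ W) <-> X)))) & ~((((U <-> X) -> Y) ^ X) ^ (U -> Z)) = T & T = T

T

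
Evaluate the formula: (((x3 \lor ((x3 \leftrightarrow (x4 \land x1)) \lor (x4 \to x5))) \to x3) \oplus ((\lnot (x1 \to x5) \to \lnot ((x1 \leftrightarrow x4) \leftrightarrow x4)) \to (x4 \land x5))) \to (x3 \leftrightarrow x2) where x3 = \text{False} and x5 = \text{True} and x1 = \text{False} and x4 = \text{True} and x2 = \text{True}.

Substituting x3=\text{False}, x5=\text{True}, x1=\text{False}, x4=\text{True}, x2=\text{True}:
x4 \land x1 = \text{True} \land \text{False} = \text{False}
x3 \leftrightarrow (x4 \land x1) = \text{False} \leftrightarrow \text{False} = \text{True}
x4 \to x5 = \text{True} \to \text{True} = \text{True}
(x3 \leftrightarrow (x4 \land x1)) \lor (x4 \to x5) = \text{True} \lor \text{True} = \text{True}
x3 \lor ((x3 \leftrightarrow (x4 \land x1)) \lor (x4 \to x5)) = \text{False} \lor \text{True} = \text{True}
(x3 \lor ((x3 \leftrightarrow (x4 \land x1)) \lor (x4 \to x5))) \to x3 = \text{True} \to \text{False} = \text{False}
x1 \to x5 = \text{False} \to \text{True} = \text{True}
\lnot (x1 \to x5) = \lnot \text{True} = \text{False}
x1 \leftrightarrow x4 = \text{False} \leftrightarrow \text{True} = \text{False}
(x1 \leftrightarrow x4) \leftrightarrow x4 = \text{False} \leftrightarrow \text{True} = \text{False}
\lnot ((x1 \leftrightarrow x4) \leftrightarrow x4) = \lnot \text{False} = \text{True}
\lnot (x1 \to x5) \to \lnot ((x1 \leftrightarrow x4) \leftrightarrow x4) = \text{False} \to \text{True} = \text{True}
x4 \land x5 = \text{True} \land \text{True} = \text{True}
(\lnot (x1 \to x5) \to \lnot ((x1 \leftrightarrow x4) \leftrightarrow x4)) \to (x4 \land x5) = \text{True} \to \text{True} = \text{True}
((x3 \lor ((x3 \leftrightarrow (x4 \land x1)) \lor (x4 \to x5))) \to x3) \oplus ((\lnot (x1 \to x5) \to \lnot ((x1 \leftrightarrow x4) \leftrightarrow x4)) \to (x4 \land x5)) = \text{False} \oplus \text{True} = \text{True}
x3 \leftrightarrow x2 = \text{False} \leftrightarrow \text{True} = \text{False}
(((x3 \lor ((x3 \leftrightarrow (x4 \land x1)) \lor (x4 \to x5))) \to x3) \oplus ((\lnot (x1 \to x5) \to \lnot ((x1 \leftrightarrow x4) \leftrightarrow x4)) \to (x4 \land x5))) \to (x3 \leftrightarrow x2) = \text{True} \to \text{False} = \text{False}

\text{False}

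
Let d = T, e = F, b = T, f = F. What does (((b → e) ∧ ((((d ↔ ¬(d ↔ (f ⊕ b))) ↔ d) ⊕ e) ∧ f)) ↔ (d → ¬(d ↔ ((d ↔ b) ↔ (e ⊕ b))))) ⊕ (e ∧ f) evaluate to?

b → e = T → F = F
f ⊕ b = F ⊕ T = T
d ↔ (f ⊕ b) = T ↔ T = T
¬(d ↔ (f ⊕ b)) = ¬T = F
d ↔ ¬(d ↔ (f ⊕ b)) = T ↔ F = F
(d ↔ ¬(d ↔ (f ⊕ b))) ↔ d = F ↔ T = F
((d ↔ ¬(d ↔ (f ⊕ b))) ↔ d) ⊕ e = F ⊕ F = F
(((d ↔ ¬(d ↔ (f ⊕ b))) ↔ d) ⊕ e) ∧ f = F ∧ F = F
(b → e) ∧ ((((d ↔ ¬(d ↔ (f ⊕ b))) ↔ d) ⊕ e) ∧ f) = F ∧ F = F
d ↔ b = T ↔ T = T
e ⊕ b = F ⊕ T = T
(d ↔ b) ↔ (e ⊕ b) = T ↔ T = T
d ↔ ((d ↔ b) ↔ (e ⊕ b)) = T ↔ T = T
¬(d ↔ ((d ↔ b) ↔ (e ⊕ b))) = ¬T = F
d → ¬(d ↔ ((d ↔ b) ↔ (e ⊕ b))) = T → F = F
((b → e) ∧ ((((d ↔ ¬(d ↔ (f ⊕ b))) ↔ d) ⊕ e) ∧ f)) ↔ (d → ¬(d ↔ ((d ↔ b) ↔ (e ⊕ b)))) = F ↔ F = T
e ∧ f = F ∧ F = F
(((b → e) ∧ ((((d ↔ ¬(d ↔ (f ⊕ b))) ↔ d) ⊕ e) ∧ f)) ↔ (d → ¬(d ↔ ((d ↔ b) ↔ (e ⊕ b))))) ⊕ (e ∧ f) = T ⊕ F = T

T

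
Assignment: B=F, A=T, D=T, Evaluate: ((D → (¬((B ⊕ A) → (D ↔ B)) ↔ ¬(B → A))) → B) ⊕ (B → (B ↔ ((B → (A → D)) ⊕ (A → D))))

F

B ⊕ A = F ⊕ T = T
D ↔ B = T ↔ F = F
(B ⊕ A) → (D ↔ B) = T → F = F
¬((B ⊕ A) → (D ↔ B)) = ¬F = T
B → A = F → T = T
¬(B → A) = ¬T = F
¬((B ⊕ A) → (D ↔ B)) ↔ ¬(B → A) = T ↔ F = F
D → (¬((B ⊕ A) → (D ↔ B)) ↔ ¬(B → A)) = T → F = F
(D → (¬((B ⊕ A) → (D ↔ B)) ↔ ¬(B → A))) → B = F → F = T
A → D = T → T = T
B → (A → D) = F → T = T
A → D = T → T = T
(B → (A → D)) ⊕ (A → D) = T ⊕ T = F
B ↔ ((B → (A → D)) ⊕ (A → D)) = F ↔ F = T
B → (B ↔ ((B → (A → D)) ⊕ (A → D))) = F → T = T
((D → (¬((B ⊕ A) → (D ↔ B)) ↔ ¬(B → A))) → B) ⊕ (B → (B ↔ ((B → (A → D)) ⊕ (A → D)))) = T ⊕ T = F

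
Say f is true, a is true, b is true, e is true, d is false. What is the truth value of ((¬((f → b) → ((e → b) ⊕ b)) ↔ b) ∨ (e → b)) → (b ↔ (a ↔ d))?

Substituting f=True, a=True, b=True, e=True, d=False:
f → b = True → True = True
e → b = True → True = True
(e → b) ⊕ b = True ⊕ True = False
(f → b) → ((e → b) ⊕ b) = True → False = False
¬((f → b) → ((e → b) ⊕ b)) = ¬False = True
¬((f → b) → ((e → b) ⊕ b)) ↔ b = True ↔ True = True
e → b = True → True = True
(¬((f → b) → ((e → b) ⊕ b)) ↔ b) ∨ (e → b) = True ∨ True = True
a ↔ d = True ↔ False = False
b ↔ (a ↔ d) = True ↔ False = False
((¬((f → b) → ((e → b) ⊕ b)) ↔ b) ∨ (e → b)) → (b ↔ (a ↔ d)) = True → False = False

False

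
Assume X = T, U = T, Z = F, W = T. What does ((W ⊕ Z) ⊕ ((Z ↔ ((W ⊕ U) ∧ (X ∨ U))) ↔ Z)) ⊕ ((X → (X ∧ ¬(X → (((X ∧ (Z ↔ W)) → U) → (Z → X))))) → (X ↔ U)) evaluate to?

F

Substituting X=T, U=T, Z=F, W=T:
W ⊕ Z = T ⊕ F = T
W ⊕ U = T ⊕ T = F
X ∨ U = T ∨ T = T
(W ⊕ U) ∧ (X ∨ U) = F ∧ T = F
Z ↔ ((W ⊕ U) ∧ (X ∨ U)) = F ↔ F = T
(Z ↔ ((W ⊕ U) ∧ (X ∨ U))) ↔ Z = T ↔ F = F
(W ⊕ Z) ⊕ ((Z ↔ ((W ⊕ U) ∧ (X ∨ U))) ↔ Z) = T ⊕ F = T
Z ↔ W = F ↔ T = F
X ∧ (Z ↔ W) = T ∧ F = F
(X ∧ (Z ↔ W)) → U = F → T = T
Z → X = F → T = T
((X ∧ (Z ↔ W)) → U) → (Z → X) = T → T = T
X → (((X ∧ (Z ↔ W)) → U) → (Z → X)) = T → T = T
¬(X → (((X ∧ (Z ↔ W)) → U) → (Z → X))) = ¬T = F
X ∧ ¬(X → (((X ∧ (Z ↔ W)) → U) → (Z → X))) = T ∧ F = F
X → (X ∧ ¬(X → (((X ∧ (Z ↔ W)) → U) → (Z → X)))) = T → F = F
X ↔ U = T ↔ T = T
(X → (X ∧ ¬(X → (((X ∧ (Z ↔ W)) → U) → (Z → X))))) → (X ↔ U) = F → T = T
((W ⊕ Z) ⊕ ((Z ↔ ((W ⊕ U) ∧ (X ∨ U))) ↔ Z)) ⊕ ((X → (X ∧ ¬(X → (((X ∧ (Z ↔ W)) → U) → (Z → X))))) → (X ↔ U)) = T ⊕ T = F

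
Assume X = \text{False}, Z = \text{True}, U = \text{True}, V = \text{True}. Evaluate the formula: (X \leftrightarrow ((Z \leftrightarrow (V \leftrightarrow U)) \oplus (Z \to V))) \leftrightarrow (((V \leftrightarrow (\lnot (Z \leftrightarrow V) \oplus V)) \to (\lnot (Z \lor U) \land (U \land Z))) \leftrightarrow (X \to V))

Substituting X=\text{False}, Z=\text{True}, U=\text{True}, V=\text{True}:
V \leftrightarrow U = \text{True} \leftrightarrow \text{True} = \text{True}
Z \leftrightarrow (V \leftrightarrow U) = \text{True} \leftrightarrow \text{True} = \text{True}
Z \to V = \text{True} \to \text{True} = \text{True}
(Z \leftrightarrow (V \leftrightarrow U)) \oplus (Z \to V) = \text{True} \oplus \text{True} = \text{False}
X \leftrightarrow ((Z \leftrightarrow (V \leftrightarrow U)) \oplus (Z \to V)) = \text{False} \leftrightarrow \text{False} = \text{True}
Z \leftrightarrow V = \text{True} \leftrightarrow \text{True} = \text{True}
\lnot (Z \leftrightarrow V) = \lnot \text{True} = \text{False}
\lnot (Z \leftrightarrow V) \oplus V = \text{False} \oplus \text{True} = \text{True}
V \leftrightarrow (\lnot (Z \leftrightarrow V) \oplus V) = \text{True} \leftrightarrow \text{True} = \text{True}
Z \lor U = \text{True} \lor \text{True} = \text{True}
\lnot (Z \lor U) = \lnot \text{True} = \text{False}
U \land Z = \text{True} \land \text{True} = \text{True}
\lnot (Z \lor U) \land (U \land Z) = \text{False} \land \text{True} = \text{False}
(V \leftrightarrow (\lnot (Z \leftrightarrow V) \oplus V)) \to (\lnot (Z \lor U) \land (U \land Z)) = \text{True} \to \text{False} = \text{False}
X \to V = \text{False} \to \text{True} = \text{True}
((V \leftrightarrow (\lnot (Z \leftrightarrow V) \oplus V)) \to (\lnot (Z \lor U) \land (U \land Z))) \leftrightarrow (X \to V) = \text{False} \leftrightarrow \text{True} = \text{False}
(X \leftrightarrow ((Z \leftrightarrow (V \leftrightarrow U)) \oplus (Z \to V))) \leftrightarrow (((V \leftrightarrow (\lnot (Z \leftrightarrow V) \oplus V)) \to (\lnot (Z \lor U) \land (U \land Z))) \leftrightarrow (X \to V)) = \text{True} \leftrightarrow \text{False} = \text{False}

\text{False}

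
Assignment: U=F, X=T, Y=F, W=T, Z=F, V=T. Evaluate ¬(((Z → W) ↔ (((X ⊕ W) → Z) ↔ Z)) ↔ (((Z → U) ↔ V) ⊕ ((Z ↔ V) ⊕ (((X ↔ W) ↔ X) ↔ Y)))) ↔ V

Z → W = F → T = T
X ⊕ W = T ⊕ T = F
(X ⊕ W) → Z = F → F = T
((X ⊕ W) → Z) ↔ Z = T ↔ F = F
(Z → W) ↔ (((X ⊕ W) → Z) ↔ Z) = T ↔ F = F
Z → U = F → F = T
(Z → U) ↔ V = T ↔ T = T
Z ↔ V = F ↔ T = F
X ↔ W = T ↔ T = T
(X ↔ W) ↔ X = T ↔ T = T
((X ↔ W) ↔ X) ↔ Y = T ↔ F = F
(Z ↔ V) ⊕ (((X ↔ W) ↔ X) ↔ Y) = F ⊕ F = F
((Z → U) ↔ V) ⊕ ((Z ↔ V) ⊕ (((X ↔ W) ↔ X) ↔ Y)) = T ⊕ F = T
((Z → W) ↔ (((X ⊕ W) → Z) ↔ Z)) ↔ (((Z → U) ↔ V) ⊕ ((Z ↔ V) ⊕ (((X ↔ W) ↔ X) ↔ Y))) = F ↔ T = F
¬(((Z → W) ↔ (((X ⊕ W) → Z) ↔ Z)) ↔ (((Z → U) ↔ V) ⊕ ((Z ↔ V) ⊕ (((X ↔ W) ↔ X) ↔ Y)))) = ¬F = T
¬(((Z → W) ↔ (((X ⊕ W) → Z) ↔ Z)) ↔ (((Z → U) ↔ V) ⊕ ((Z ↔ V) ⊕ (((X ↔ W) ↔ X) ↔ Y)))) ↔ V = T ↔ T = T

T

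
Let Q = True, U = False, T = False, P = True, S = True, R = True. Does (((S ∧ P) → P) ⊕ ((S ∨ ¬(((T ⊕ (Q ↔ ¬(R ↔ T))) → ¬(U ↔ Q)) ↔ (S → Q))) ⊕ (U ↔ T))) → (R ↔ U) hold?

False

S ∧ P = True ∧ True = True
(S ∧ P) → P = True → True = True
R ↔ T = True ↔ False = False
¬(R ↔ T) = ¬False = True
Q ↔ ¬(R ↔ T) = True ↔ True = True
T ⊕ (Q ↔ ¬(R ↔ T)) = False ⊕ True = True
U ↔ Q = False ↔ True = False
¬(U ↔ Q) = ¬False = True
(T ⊕ (Q ↔ ¬(R ↔ T))) → ¬(U ↔ Q) = True → True = True
S → Q = True → True = True
((T ⊕ (Q ↔ ¬(R ↔ T))) → ¬(U ↔ Q)) ↔ (S → Q) = True ↔ True = True
¬(((T ⊕ (Q ↔ ¬(R ↔ T))) → ¬(U ↔ Q)) ↔ (S → Q)) = ¬True = False
S ∨ ¬(((T ⊕ (Q ↔ ¬(R ↔ T))) → ¬(U ↔ Q)) ↔ (S → Q)) = True ∨ False = True
U ↔ T = False ↔ False = True
(S ∨ ¬(((T ⊕ (Q ↔ ¬(R ↔ T))) → ¬(U ↔ Q)) ↔ (S → Q))) ⊕ (U ↔ T) = True ⊕ True = False
((S ∧ P) → P) ⊕ ((S ∨ ¬(((T ⊕ (Q ↔ ¬(R ↔ T))) → ¬(U ↔ Q)) ↔ (S → Q))) ⊕ (U ↔ T)) = True ⊕ False = True
R ↔ U = True ↔ False = False
(((S ∧ P) → P) ⊕ ((S ∨ ¬(((T ⊕ (Q ↔ ¬(R ↔ T))) → ¬(U ↔ Q)) ↔ (S → Q))) ⊕ (U ↔ T))) → (R ↔ U) = True → False = False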